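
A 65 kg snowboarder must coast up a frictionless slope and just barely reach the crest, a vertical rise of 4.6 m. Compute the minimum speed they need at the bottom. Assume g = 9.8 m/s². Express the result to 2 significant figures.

v = 9.5 m/s

At the top they are momentarily at rest, so all KE converts to PE: ½mv² = mgh
v = √(2gh) = √(2 × 9.8 × 4.6) = 9.495 m/s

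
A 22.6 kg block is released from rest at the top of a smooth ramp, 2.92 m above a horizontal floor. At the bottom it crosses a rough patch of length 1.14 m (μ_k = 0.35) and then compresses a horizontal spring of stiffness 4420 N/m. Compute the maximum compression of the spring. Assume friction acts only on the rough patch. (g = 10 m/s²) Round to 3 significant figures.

x = 0.508 m

Initial energy: E₁ = mgh = (22.6)(10)(2.92) = 659.92 J
Friction removes W_f = μ_k mg d = (0.35)(22.6)(10)(1.14) = 90.17 J
Energy reaching the spring: E = 659.92 − 90.17 = 569.75 J
At max compression ½kx² = E ⇒ x = √(2E/k) = √(2 × 569.75/4420) = 0.5077 m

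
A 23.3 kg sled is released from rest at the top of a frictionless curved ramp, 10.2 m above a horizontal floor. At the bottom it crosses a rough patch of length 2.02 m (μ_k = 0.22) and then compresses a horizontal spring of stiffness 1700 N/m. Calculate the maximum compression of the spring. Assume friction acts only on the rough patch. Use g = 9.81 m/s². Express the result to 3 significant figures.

Initial energy: E₁ = mgh = (23.3)(9.81)(10.2) = 2331.4 J
Friction removes W_f = μ_k mg d = (0.22)(23.3)(9.81)(2.02) = 101.6 J
Energy reaching the spring: E = 2331.4 − 101.6 = 2229.9 J
At max compression ½kx² = E ⇒ x = √(2E/k) = √(2 × 2229.9/1700) = 1.620 m

x = 1.62 m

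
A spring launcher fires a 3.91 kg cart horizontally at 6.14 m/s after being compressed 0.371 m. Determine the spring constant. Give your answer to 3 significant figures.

Spring PE at full compression equals KE at release: ½kx² = ½mv²
k = mv²/x² = (3.91)(6.14)²/(0.371)² = 1071 N/m

k = 1070 N/m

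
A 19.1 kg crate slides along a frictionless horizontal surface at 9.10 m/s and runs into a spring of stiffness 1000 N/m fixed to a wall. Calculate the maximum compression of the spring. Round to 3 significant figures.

x = 1.26 m

All KE is stored as spring PE at maximum compression: ½mv² = ½kx²
x = v√(m/k) = 9.10 × √(19.1/1000) = 1.258 m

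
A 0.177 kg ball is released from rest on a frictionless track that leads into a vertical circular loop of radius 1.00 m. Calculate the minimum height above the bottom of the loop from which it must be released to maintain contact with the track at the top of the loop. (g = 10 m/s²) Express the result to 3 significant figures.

At the top, for minimum speed gravity alone supplies the centripetal force: mg = mv_top²/r ⇒ v_top² = gr = 10.00 m²/s²
Energy conservation from release height h to the top (height 2r): mgh = ½mv_top² + mg(2r)
h = v_top²/(2g) + 2r = r/2 + 2r = 5r/2 = 2.500 m

h = 2.50 m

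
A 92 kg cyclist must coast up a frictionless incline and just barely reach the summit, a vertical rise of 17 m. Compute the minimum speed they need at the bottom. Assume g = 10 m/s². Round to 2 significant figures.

v = 18 m/s

At the top they are momentarily at rest, so all KE converts to PE: ½mv² = mgh
v = √(2gh) = √(2 × 10 × 17) = 18.44 m/s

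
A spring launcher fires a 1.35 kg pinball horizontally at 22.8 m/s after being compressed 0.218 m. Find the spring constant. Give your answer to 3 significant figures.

k = 14800 N/m

Spring PE at full compression equals KE at release: ½kx² = ½mv²
k = mv²/x² = (1.35)(22.8)²/(0.218)² = 14767 N/m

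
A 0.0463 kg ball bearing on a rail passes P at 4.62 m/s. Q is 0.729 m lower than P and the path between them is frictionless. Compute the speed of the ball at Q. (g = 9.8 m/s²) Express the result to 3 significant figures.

Mechanical energy is conserved (no friction): ½mv₀² + mgh = ½mv²
v² = v₀² + 2gh = (4.62)² + 2(9.8)(0.729) = 35.633
v = √35.633 = 5.969 m/s

v = 5.97 m/s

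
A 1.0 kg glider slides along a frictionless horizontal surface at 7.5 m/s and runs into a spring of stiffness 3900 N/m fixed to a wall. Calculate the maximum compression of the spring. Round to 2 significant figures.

At max compression the glider is momentarily at rest: ½mv² = ½kx²
x = v√(m/k) = 7.5 × √(1.0/3900) = 0.1201 m

x = 0.12 m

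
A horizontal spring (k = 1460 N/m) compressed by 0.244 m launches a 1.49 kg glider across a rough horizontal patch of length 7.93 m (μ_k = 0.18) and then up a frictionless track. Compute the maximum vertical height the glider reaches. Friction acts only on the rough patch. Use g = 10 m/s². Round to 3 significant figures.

h = 1.49 m

Spring energy: E₀ = ½kx² = ½(1460)(0.244)² = 43.461 J
Friction: W_f = μ_k mg d = (0.18)(1.49)(10)(7.93) = 21.27 J
Energy at base of ramp: E = 43.461 − 21.27 = 22.193 J
At max height all remaining energy is PE: mgh = E ⇒ h = E/(mg) = 22.193/(1.49 × 10) = 1.489 m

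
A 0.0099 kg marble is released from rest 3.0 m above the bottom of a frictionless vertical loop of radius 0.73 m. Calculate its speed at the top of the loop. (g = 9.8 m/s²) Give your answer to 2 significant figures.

Energy conservation: mgh = ½mv_top² + mg(2r)
v_top² = 2g(h − 2r) = 2(9.8)(3.0 − 1.460) = 30.18
v_top = 5.494 m/s

v = 5.5 m/s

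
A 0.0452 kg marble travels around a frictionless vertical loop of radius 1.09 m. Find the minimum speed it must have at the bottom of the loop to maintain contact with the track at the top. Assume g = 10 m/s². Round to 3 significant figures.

v = 7.38 m/s

At the top: mg = mv_top²/r ⇒ v_top² = gr = 10.90 m²/s²
Energy from bottom to top (height 2r): ½mv_bot² = ½mv_top² + mg(2r)
v_bot² = gr + 4gr = 5gr = 54.50
v_bot = √(5gr) = 7.382 m/s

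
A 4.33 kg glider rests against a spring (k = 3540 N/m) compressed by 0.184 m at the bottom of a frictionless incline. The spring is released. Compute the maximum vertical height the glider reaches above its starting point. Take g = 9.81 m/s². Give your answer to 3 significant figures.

h = 1.41 m

At maximum height the glider is at rest, so ½kx² = mgh
h = kx²/(2mg) = (3540)(0.184)²/(2 × 4.33 × 9.81) = 1.411 m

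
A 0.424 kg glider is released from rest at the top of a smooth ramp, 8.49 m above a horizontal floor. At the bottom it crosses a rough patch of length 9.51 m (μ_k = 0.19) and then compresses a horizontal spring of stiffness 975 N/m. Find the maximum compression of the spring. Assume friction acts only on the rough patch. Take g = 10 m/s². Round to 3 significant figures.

Initial energy: E₁ = mgh = (0.424)(10)(8.49) = 35.998 J
Friction removes W_f = μ_k mg d = (0.19)(0.424)(10)(9.51) = 7.661 J
Energy reaching the spring: E = 35.998 − 7.661 = 28.336 J
At max compression ½kx² = E ⇒ x = √(2E/k) = √(2 × 28.336/975) = 0.2411 m

x = 0.241 m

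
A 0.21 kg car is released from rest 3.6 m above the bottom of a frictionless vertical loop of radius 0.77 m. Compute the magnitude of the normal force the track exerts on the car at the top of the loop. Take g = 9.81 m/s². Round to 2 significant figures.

Energy from release to top (height 2r): mgh = ½mv_top² + mg(2r)
v_top² = 2g(h − 2r) = 2(9.81)(3.6 − 1.540) = 40.417 m²/s²
At the top, both N and weight point toward the centre: N + mg = mv_top²/r
N = m(v_top²/r − g) = 0.21(40.417/0.77 − 9.81) = 8.963 N

N = 9.0 N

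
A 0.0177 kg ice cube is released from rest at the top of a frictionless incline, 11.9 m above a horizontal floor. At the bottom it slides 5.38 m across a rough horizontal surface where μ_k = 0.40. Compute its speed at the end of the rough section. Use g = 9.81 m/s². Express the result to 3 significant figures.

v = 13.8 m/s

Applying the work–energy principle:
mgh = ½mv² + μ_k m g d
W_f = μ_k mg d = (0.40)(0.0177)(9.81)(5.38) = 0.3737 J
½mv² = mgh − W_f = 2.0663 − 0.3737 = 1.6926 J
v = √(2 × 1.6926/0.0177) = 13.83 m/s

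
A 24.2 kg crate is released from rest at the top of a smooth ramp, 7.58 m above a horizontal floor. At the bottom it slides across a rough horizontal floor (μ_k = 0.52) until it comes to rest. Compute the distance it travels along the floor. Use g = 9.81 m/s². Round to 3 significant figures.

Energy at the top = energy at the end + work done against friction:
At rest all PE has been dissipated by friction: mgh = μ_k m g d
d = h/μ_k = 7.58/0.52 = 14.58 m

d = 14.6 m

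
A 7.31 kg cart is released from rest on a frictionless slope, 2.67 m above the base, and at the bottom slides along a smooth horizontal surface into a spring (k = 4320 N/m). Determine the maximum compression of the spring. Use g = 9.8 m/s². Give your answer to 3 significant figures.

Energy conservation (no friction) from release to max compression: mgh = ½kx²
x = √(2mgh/k) = √(2 × 7.31 × 9.8 × 2.67 / 4320) = 0.2976 m

x = 0.298 m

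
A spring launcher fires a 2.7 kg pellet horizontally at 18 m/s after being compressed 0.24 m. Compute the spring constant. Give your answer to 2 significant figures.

½kx² = ½mv²
k = mv²/x² = (2.7)(18)²/(0.24)² = 15188 N/m

k = 15000 N/m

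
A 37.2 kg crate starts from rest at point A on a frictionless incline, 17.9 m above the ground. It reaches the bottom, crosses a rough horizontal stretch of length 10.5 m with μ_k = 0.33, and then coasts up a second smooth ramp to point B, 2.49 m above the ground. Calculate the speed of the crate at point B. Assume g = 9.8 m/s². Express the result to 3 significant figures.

v = 15.3 m/s

Energy at A: mgh₁ = (37.2)(9.8)(17.9) = 6525.6 J
Friction loss: W_f = μ_k mg d = 1263 J
At B: ½mv² + mgh₂ = mgh₁ − W_f
½mv² = 6525.6 − 1263 − 907.75 = 4354.7 J
v = √(2 × 4354.7/37.2) = 15.30 m/s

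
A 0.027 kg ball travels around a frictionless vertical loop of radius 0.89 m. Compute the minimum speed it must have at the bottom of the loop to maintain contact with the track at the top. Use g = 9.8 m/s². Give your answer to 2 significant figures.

v = 6.6 m/s

At the top: mg = mv_top²/r ⇒ v_top² = gr = 8.722 m²/s²
Energy from bottom to top (height 2r): ½mv_bot² = ½mv_top² + mg(2r)
v_bot² = gr + 4gr = 5gr = 43.61
v_bot = √(5gr) = 6.604 m/s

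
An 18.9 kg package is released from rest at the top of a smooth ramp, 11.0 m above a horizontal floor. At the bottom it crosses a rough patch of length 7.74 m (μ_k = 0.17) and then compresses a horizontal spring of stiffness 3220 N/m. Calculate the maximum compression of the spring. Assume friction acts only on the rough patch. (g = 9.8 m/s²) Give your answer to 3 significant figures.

Initial energy: E₁ = mgh = (18.9)(9.8)(11.0) = 2037.4 J
Friction removes W_f = μ_k mg d = (0.17)(18.9)(9.8)(7.74) = 243.7 J
Energy reaching the spring: E = 2037.4 − 243.7 = 1793.7 J
At max compression ½kx² = E ⇒ x = √(2E/k) = √(2 × 1793.7/3220) = 1.056 m

x = 1.06 m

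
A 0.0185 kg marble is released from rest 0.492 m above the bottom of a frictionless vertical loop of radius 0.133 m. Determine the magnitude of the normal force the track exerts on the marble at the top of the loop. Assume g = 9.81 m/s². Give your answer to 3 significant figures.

Energy from release to top (height 2r): mgh = ½mv_top² + mg(2r)
v_top² = 2g(h − 2r) = 2(9.81)(0.492 − 0.2660) = 4.4341 m²/s²
At the top, both N and weight point toward the centre: N + mg = mv_top²/r
N = m(v_top²/r − g) = 0.0185(4.4341/0.133 − 9.81) = 0.4353 N

N = 0.435 N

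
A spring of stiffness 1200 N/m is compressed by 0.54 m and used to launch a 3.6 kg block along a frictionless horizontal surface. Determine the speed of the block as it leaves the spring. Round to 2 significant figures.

v = 9.9 m/s

The block leaves the spring when the spring is at natural length, so ½kx² = ½mv²
v = x√(k/m) = 0.54 × √(1200/3.6) = 9.859 m/s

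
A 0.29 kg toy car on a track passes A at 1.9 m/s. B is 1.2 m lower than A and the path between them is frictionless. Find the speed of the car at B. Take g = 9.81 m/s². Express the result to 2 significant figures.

v = 5.2 m/s

Equating total energy at the two states: ½mv₀² + mgh = ½mv²
The mass cancels from both sides.
v² = v₀² + 2gh = (1.9)² + 2(9.81)(1.2) = 27.154
v = √27.154 = 5.211 m/s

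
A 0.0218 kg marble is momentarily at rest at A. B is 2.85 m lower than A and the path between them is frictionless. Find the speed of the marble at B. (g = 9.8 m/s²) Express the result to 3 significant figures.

v = 7.47 m/s

By conservation of mechanical energy, mgh = ½mv²
v = √(2gh) = √(2 × 9.8 × 2.85) = √55.860 = 7.474 m/s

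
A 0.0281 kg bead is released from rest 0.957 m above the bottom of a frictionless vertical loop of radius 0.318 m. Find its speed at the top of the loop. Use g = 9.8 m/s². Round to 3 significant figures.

v = 2.51 m/s

Energy conservation: mgh = ½mv_top² + mg(2r)
v_top² = 2g(h − 2r) = 2(9.8)(0.957 − 0.6360) = 6.292
v_top = 2.508 m/s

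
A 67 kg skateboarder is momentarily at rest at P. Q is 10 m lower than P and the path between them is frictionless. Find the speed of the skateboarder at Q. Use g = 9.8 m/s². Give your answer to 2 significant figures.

v = 14 m/s

Mechanical energy is conserved (no friction): mgh = ½mv²
v = √(2gh) = √(2 × 9.8 × 10) = √196.00 = 14.00 m/s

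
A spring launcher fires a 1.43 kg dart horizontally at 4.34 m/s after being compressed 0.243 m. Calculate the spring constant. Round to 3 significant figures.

Spring PE at full compression equals KE at release: ½kx² = ½mv²
k = mv²/x² = (1.43)(4.34)²/(0.243)² = 456.1 N/m

k = 456 N/m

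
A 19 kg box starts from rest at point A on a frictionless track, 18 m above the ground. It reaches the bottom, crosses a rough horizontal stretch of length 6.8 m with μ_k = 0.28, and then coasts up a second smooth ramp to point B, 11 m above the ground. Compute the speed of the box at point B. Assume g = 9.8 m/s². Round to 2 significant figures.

v = 10 m/s

Energy at A: mgh₁ = (19)(9.8)(18) = 3351.6 J
Friction loss: W_f = μ_k mg d = 354.5 J
At B: ½mv² + mgh₂ = mgh₁ − W_f
½mv² = 3351.6 − 354.5 − 2048.2 = 948.88 J
v = √(2 × 948.88/19) = 9.994 m/s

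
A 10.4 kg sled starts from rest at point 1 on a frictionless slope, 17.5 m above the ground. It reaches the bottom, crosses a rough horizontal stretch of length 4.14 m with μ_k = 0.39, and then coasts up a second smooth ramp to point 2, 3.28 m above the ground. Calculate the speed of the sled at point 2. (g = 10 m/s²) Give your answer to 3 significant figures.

Energy at 1: mgh₁ = (10.4)(10)(17.5) = 1820.0 J
Friction loss: W_f = μ_k mg d = 167.9 J
At 2: ½mv² + mgh₂ = mgh₁ − W_f
½mv² = 1820.0 − 167.9 − 341.12 = 1311.0 J
v = √(2 × 1311.0/10.4) = 15.88 m/s

v = 15.9 m/s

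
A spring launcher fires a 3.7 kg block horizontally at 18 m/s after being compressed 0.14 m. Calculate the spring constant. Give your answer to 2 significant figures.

k = 61000 N/m

½kx² = ½mv²
k = mv²/x² = (3.7)(18)²/(0.14)² = 61163 N/m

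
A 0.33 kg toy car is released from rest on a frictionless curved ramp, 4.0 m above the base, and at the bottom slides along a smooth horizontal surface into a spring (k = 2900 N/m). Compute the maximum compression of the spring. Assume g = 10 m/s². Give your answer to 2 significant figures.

Energy conservation (no friction) from release to max compression: mgh = ½kx²
x = √(2mgh/k) = √(2 × 0.33 × 10 × 4.0 / 2900) = 0.09541 m

x = 0.095 m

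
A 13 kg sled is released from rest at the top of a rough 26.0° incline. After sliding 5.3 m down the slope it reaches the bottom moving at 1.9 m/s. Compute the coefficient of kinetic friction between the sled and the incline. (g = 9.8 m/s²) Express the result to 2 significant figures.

The energy dissipated by friction is the PE lost minus the KE gained:
mgL sinθ = 296.00 J; ½mv² = 23.465 J
W_f = 296.00 − 23.465 = 272.5 J
μ_k = W_f/(mg cosθ · L) = 272.5/(114.5 × 5.3) = 0.4491

μ_k = 0.45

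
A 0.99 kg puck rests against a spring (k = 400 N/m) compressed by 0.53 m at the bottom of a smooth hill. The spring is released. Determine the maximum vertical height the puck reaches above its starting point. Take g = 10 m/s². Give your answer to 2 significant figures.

h = 5.7 m

All spring PE becomes gravitational PE at the highest point: ½kx² = mgh
h = kx²/(2mg) = (400)(0.53)²/(2 × 0.99 × 10) = 5.675 m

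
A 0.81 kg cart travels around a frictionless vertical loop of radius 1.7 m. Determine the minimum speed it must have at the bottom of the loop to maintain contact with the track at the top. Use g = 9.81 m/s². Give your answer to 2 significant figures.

At the top: mg = mv_top²/r ⇒ v_top² = gr = 16.68 m²/s²
Energy from bottom to top (height 2r): ½mv_bot² = ½mv_top² + mg(2r)
v_bot² = gr + 4gr = 5gr = 83.38
v_bot = √(5gr) = 9.132 m/s

v = 9.1 m/s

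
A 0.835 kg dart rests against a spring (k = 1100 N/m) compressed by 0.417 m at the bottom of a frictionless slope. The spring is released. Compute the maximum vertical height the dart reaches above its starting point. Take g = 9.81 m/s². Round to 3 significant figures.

h = 11.7 m

Energy conservation from release to the highest point: ½kx² = mgh
h = kx²/(2mg) = (1100)(0.417)²/(2 × 0.835 × 9.81) = 11.68 m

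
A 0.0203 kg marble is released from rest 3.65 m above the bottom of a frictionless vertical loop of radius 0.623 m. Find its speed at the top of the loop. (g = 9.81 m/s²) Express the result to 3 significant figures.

v = 6.87 m/s

Energy conservation: mgh = ½mv_top² + mg(2r)
v_top² = 2g(h − 2r) = 2(9.81)(3.65 − 1.246) = 47.17
v_top = 6.868 m/s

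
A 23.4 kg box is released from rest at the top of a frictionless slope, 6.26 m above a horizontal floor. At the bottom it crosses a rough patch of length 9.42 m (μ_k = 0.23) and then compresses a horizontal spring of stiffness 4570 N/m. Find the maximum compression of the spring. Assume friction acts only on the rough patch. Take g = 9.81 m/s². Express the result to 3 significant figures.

x = 0.641 m

Initial energy: E₁ = mgh = (23.4)(9.81)(6.26) = 1437.0 J
Friction removes W_f = μ_k mg d = (0.23)(23.4)(9.81)(9.42) = 497.4 J
Energy reaching the spring: E = 1437.0 − 497.4 = 939.66 J
At max compression ½kx² = E ⇒ x = √(2E/k) = √(2 × 939.66/4570) = 0.6413 m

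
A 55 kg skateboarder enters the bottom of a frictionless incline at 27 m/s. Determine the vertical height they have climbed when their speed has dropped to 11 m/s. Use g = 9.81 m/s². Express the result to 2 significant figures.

Energy balance between the two points: ½mv₁² = ½mv₂² + mgh
h = (v₁² − v₂²)/(2g) = (27² − 11²)/(2 × 9.81) = 30.99 m

h = 31 m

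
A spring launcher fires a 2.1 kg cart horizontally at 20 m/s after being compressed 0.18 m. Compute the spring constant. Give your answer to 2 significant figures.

k = 26000 N/m

½kx² = ½mv²
k = mv²/x² = (2.1)(20)²/(0.18)² = 25926 N/m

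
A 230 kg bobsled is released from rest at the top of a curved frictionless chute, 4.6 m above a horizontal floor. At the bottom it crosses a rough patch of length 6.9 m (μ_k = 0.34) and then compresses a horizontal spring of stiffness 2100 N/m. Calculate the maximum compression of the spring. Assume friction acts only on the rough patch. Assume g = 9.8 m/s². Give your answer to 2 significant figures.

Initial energy: E₁ = mgh = (230)(9.8)(4.6) = 10368 J
Friction removes W_f = μ_k mg d = (0.34)(230)(9.8)(6.9) = 5288 J
Energy reaching the spring: E = 10368 − 5288 = 5080.5 J
At max compression ½kx² = E ⇒ x = √(2E/k) = √(2 × 5080.5/2100) = 2.200 m

x = 2.2 m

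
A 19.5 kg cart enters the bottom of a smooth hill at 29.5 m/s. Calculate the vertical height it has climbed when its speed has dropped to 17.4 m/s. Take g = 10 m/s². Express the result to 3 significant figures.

Conservation of energy: ½mv₁² = ½mv₂² + mgh
h = (v₁² − v₂²)/(2g) = (29.5² − 17.4²)/(2 × 10) = 28.37 m

h = 28.4 m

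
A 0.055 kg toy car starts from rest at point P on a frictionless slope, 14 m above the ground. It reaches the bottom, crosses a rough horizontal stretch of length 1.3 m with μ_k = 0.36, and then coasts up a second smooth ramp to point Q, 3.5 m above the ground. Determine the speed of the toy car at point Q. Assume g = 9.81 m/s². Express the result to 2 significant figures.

v = 14 m/s

Energy at P: mgh₁ = (0.055)(9.81)(14) = 7.5537 J
Friction loss: W_f = μ_k mg d = 0.2525 J
At Q: ½mv² + mgh₂ = mgh₁ − W_f
½mv² = 7.5537 − 0.2525 − 1.8884 = 5.4128 J
v = √(2 × 5.4128/0.055) = 14.03 m/s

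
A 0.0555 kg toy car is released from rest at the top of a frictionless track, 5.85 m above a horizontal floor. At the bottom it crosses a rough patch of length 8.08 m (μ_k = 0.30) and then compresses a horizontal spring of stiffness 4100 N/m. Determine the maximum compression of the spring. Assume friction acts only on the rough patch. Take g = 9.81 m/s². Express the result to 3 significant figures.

x = 0.0302 m

Initial energy: E₁ = mgh = (0.0555)(9.81)(5.85) = 3.1851 J
Friction removes W_f = μ_k mg d = (0.30)(0.0555)(9.81)(8.08) = 1.320 J
Energy reaching the spring: E = 3.1851 − 1.320 = 1.8653 J
At max compression ½kx² = E ⇒ x = √(2E/k) = √(2 × 1.8653/4100) = 0.03016 m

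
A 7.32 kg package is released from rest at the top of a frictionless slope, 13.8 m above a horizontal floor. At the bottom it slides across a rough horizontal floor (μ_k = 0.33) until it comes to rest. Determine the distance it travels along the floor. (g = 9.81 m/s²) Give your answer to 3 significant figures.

d = 41.8 m

Energy bookkeeping (friction removes W_f = μ_k N d):
At rest all PE has been dissipated by friction: mgh = μ_k m g d
d = h/μ_k = 13.8/0.33 = 41.82 m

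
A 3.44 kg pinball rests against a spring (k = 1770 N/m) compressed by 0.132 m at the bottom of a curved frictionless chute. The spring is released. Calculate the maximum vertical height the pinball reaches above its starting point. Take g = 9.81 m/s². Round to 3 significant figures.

Energy conservation from release to the highest point: ½kx² = mgh
h = kx²/(2mg) = (1770)(0.132)²/(2 × 3.44 × 9.81) = 0.4569 m

h = 0.457 m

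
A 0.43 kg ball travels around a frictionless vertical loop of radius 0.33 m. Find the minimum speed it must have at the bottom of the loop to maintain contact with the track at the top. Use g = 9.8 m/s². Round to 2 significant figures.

At the top: mg = mv_top²/r ⇒ v_top² = gr = 3.234 m²/s²
Energy from bottom to top (height 2r): ½mv_bot² = ½mv_top² + mg(2r)
v_bot² = gr + 4gr = 5gr = 16.17
v_bot = √(5gr) = 4.021 m/s

v = 4.0 m/s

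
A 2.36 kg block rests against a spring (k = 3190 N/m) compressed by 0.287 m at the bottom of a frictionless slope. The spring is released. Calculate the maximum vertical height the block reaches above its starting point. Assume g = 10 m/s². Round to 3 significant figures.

h = 5.57 m

At maximum height the block is at rest, so ½kx² = mgh
h = kx²/(2mg) = (3190)(0.287)²/(2 × 2.36 × 10) = 5.567 m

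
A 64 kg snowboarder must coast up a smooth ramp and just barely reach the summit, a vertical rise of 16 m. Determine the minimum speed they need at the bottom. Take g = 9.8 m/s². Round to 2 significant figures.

v = 18 m/s

At the top they are momentarily at rest, so all KE converts to PE: ½mv² = mgh
v = √(2gh) = √(2 × 9.8 × 16) = 17.71 m/s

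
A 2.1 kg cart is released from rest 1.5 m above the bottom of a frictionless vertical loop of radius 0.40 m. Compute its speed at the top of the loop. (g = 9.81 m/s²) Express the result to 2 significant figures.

v = 3.7 m/s

Energy conservation: mgh = ½mv_top² + mg(2r)
v_top² = 2g(h − 2r) = 2(9.81)(1.5 − 0.8000) = 13.73
v_top = 3.706 m/s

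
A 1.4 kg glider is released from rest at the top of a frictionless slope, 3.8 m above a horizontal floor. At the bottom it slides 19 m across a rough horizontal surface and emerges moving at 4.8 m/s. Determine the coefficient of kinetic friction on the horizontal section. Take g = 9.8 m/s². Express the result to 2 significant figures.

Energy at the top = energy at the end + work done against friction:
mgh = ½mv² + μ_k m g d
mgh = 52.136 J; ½mv² = 16.128 J
W_f = 52.136 − 16.128 = 36.01 J
μ_k = W_f/(mg·d) = 36.01/(13.72 × 19) = 0.1381

μ_k = 0.14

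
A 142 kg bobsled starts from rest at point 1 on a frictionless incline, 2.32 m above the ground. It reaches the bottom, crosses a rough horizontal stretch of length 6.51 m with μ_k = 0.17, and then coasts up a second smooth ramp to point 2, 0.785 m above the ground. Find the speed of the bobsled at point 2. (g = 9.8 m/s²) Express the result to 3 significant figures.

v = 2.90 m/s

Energy at 1: mgh₁ = (142)(9.8)(2.32) = 3228.5 J
Friction loss: W_f = μ_k mg d = 1540 J
At 2: ½mv² + mgh₂ = mgh₁ − W_f
½mv² = 3228.5 − 1540 − 1092.4 = 596.02 J
v = √(2 × 596.02/142) = 2.897 m/s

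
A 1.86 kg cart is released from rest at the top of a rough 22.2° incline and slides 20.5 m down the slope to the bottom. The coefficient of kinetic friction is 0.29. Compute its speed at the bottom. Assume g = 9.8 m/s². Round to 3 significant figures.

Work–energy: mg(L sinθ) − μ_k(mg cosθ)L = ½mv²
mgh = mgL sinθ = (1.86)(9.8)(20.5)sin22.2° = 141.19 J
W_f = μ_k mg cosθ · L = (0.29)(1.86)(9.8)cos22.2°·20.5 = 100.3 J
½mv² = 141.19 − 100.3 = 40.857 J
v = √(2 × 40.857/1.86) = 6.628 m/s

v = 6.63 m/s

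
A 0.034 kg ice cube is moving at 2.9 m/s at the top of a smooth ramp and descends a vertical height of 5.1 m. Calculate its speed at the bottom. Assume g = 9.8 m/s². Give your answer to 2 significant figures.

By conservation of mechanical energy, ½mv₀² + mgh = ½mv²
The mass cancels from both sides.
v² = v₀² + 2gh = (2.9)² + 2(9.8)(5.1) = 108.37
v = √108.37 = 10.41 m/s

v = 10 m/s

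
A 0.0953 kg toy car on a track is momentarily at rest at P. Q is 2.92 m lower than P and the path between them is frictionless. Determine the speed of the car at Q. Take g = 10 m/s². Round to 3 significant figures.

By conservation of mechanical energy, mgh = ½mv²
The mass cancels from both sides.
v = √(2gh) = √(2 × 10 × 2.92) = √58.400 = 7.642 m/s

v = 7.64 m/s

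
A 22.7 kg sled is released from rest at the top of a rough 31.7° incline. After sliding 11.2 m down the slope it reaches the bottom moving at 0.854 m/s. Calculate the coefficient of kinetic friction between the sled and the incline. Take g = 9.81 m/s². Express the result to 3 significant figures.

mgh = ½mv² + μ_k (mg cosθ) L, with h = L sinθ
mgL sinθ = 1310.6 J; ½mv² = 8.2777 J
W_f = 1310.6 − 8.2777 = 1302 J
μ_k = W_f/(mg cosθ · L) = 1302/(189.5 × 11.2) = 0.6137

μ_k = 0.614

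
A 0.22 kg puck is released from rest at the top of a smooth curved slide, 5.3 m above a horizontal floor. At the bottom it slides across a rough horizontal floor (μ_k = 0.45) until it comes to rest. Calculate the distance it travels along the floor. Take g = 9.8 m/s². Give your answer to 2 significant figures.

Applying the work–energy principle:
At rest all PE has been dissipated by friction: mgh = μ_k m g d
d = h/μ_k = 5.3/0.45 = 11.78 m

d = 12 m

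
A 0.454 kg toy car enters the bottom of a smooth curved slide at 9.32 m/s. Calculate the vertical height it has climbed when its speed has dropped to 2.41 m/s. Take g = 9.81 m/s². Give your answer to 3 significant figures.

h = 4.13 m

Energy balance between the two points: ½mv₁² = ½mv₂² + mgh
h = (v₁² − v₂²)/(2g) = (9.32² − 2.41²)/(2 × 9.81) = 4.131 m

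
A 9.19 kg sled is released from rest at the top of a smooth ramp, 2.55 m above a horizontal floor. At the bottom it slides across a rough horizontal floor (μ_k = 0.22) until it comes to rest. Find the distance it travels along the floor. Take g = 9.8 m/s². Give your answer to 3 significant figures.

Energy bookkeeping (friction removes W_f = μ_k N d):
At rest all PE has been dissipated by friction: mgh = μ_k m g d
d = h/μ_k = 2.55/0.22 = 11.59 m

d = 11.6 m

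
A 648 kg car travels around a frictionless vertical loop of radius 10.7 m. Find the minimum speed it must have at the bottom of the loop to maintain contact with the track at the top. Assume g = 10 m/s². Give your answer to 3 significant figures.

v = 23.1 m/s

At the top: mg = mv_top²/r ⇒ v_top² = gr = 107.0 m²/s²
Energy from bottom to top (height 2r): ½mv_bot² = ½mv_top² + mg(2r)
v_bot² = gr + 4gr = 5gr = 535.0
v_bot = √(5gr) = 23.13 m/s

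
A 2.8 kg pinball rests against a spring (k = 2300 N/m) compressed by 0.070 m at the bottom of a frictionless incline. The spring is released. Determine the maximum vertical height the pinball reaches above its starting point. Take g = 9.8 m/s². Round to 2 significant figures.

All spring PE becomes gravitational PE at the highest point: ½kx² = mgh
h = kx²/(2mg) = (2300)(0.070)²/(2 × 2.8 × 9.8) = 0.2054 m

h = 0.21 m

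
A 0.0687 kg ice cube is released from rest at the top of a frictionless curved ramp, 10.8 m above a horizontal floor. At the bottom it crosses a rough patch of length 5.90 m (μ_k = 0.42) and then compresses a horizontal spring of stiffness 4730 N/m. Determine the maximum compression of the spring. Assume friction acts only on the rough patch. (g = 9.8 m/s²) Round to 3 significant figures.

Initial energy: E₁ = mgh = (0.0687)(9.8)(10.8) = 7.2712 J
Friction removes W_f = μ_k mg d = (0.42)(0.0687)(9.8)(5.90) = 1.668 J
Energy reaching the spring: E = 7.2712 − 1.668 = 5.6029 J
At max compression ½kx² = E ⇒ x = √(2E/k) = √(2 × 5.6029/4730) = 0.04867 m

x = 0.0487 m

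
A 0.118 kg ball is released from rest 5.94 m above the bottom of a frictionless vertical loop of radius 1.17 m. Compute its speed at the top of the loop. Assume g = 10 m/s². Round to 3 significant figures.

v = 8.49 m/s

Energy conservation: mgh = ½mv_top² + mg(2r)
v_top² = 2g(h − 2r) = 2(10)(5.94 − 2.340) = 72.00
v_top = 8.485 m/s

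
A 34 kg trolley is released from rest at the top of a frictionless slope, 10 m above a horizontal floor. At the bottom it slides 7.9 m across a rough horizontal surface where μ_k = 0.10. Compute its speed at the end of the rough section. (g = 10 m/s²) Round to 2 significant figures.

Energy bookkeeping (friction removes W_f = μ_k N d):
mgh = ½mv² + μ_k m g d
W_f = μ_k mg d = (0.10)(34)(10)(7.9) = 268.6 J
½mv² = mgh − W_f = 3400.0 − 268.6 = 3131.4 J
v = √(2 × 3131.4/34) = 13.57 m/s

v = 14 m/s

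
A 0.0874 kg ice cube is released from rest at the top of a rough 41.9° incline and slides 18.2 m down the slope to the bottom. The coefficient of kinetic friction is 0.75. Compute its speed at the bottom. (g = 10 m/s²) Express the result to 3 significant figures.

v = 6.32 m/s

Taking the bottom as reference, mgh = ½mv² + μ_k N L with h = L sinθ, N = mg cosθ:
mgh = mgL sinθ = (0.0874)(10)(18.2)sin41.9° = 10.623 J
W_f = μ_k mg cosθ · L = (0.75)(0.0874)(10)cos41.9°·18.2 = 8.880 J
½mv² = 10.623 − 8.880 = 1.7434 J
v = √(2 × 1.7434/0.0874) = 6.316 m/s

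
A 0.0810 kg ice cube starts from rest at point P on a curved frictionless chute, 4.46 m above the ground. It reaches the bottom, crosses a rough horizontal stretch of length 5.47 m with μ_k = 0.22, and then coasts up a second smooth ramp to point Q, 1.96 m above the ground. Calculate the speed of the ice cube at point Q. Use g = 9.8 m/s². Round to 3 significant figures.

Energy at P: mgh₁ = (0.0810)(9.8)(4.46) = 3.5403 J
Friction loss: W_f = μ_k mg d = 0.9553 J
At Q: ½mv² + mgh₂ = mgh₁ − W_f
½mv² = 3.5403 − 0.9553 − 1.5558 = 1.0292 J
v = √(2 × 1.0292/0.0810) = 5.041 m/s

v = 5.04 m/s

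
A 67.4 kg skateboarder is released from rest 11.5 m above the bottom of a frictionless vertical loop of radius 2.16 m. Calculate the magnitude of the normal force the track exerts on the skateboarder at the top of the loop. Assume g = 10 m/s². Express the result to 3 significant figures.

Energy from release to top (height 2r): mgh = ½mv_top² + mg(2r)
v_top² = 2g(h − 2r) = 2(10)(11.5 − 4.320) = 143.60 m²/s²
At the top, both N and weight point toward the centre: N + mg = mv_top²/r
N = m(v_top²/r − g) = 67.4(143.60/2.16 − 10) = 3807 N

N = 3810 N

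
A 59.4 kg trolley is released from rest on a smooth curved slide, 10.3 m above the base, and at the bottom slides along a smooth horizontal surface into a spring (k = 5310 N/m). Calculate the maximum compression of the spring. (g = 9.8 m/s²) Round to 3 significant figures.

Energy conservation (no friction) from release to max compression: mgh = ½kx²
x = √(2mgh/k) = √(2 × 59.4 × 9.8 × 10.3 / 5310) = 1.503 m

x = 1.50 m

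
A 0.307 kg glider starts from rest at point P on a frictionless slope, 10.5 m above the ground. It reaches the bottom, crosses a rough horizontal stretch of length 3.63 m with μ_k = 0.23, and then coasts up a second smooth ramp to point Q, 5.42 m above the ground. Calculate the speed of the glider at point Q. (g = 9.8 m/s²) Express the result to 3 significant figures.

Energy at P: mgh₁ = (0.307)(9.8)(10.5) = 31.590 J
Friction loss: W_f = μ_k mg d = 2.512 J
At Q: ½mv² + mgh₂ = mgh₁ − W_f
½mv² = 31.590 − 2.512 − 16.307 = 12.772 J
v = √(2 × 12.772/0.307) = 9.122 m/s

v = 9.12 m/s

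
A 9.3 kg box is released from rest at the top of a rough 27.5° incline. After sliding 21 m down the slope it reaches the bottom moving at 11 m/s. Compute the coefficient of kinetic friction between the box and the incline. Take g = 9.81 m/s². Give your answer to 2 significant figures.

The energy dissipated by friction is the PE lost minus the KE gained:
mgL sinθ = 884.66 J; ½mv² = 562.65 J
W_f = 884.66 − 562.65 = 322.0 J
μ_k = W_f/(mg cosθ · L) = 322.0/(80.92 × 21) = 0.1895

μ_k = 0.19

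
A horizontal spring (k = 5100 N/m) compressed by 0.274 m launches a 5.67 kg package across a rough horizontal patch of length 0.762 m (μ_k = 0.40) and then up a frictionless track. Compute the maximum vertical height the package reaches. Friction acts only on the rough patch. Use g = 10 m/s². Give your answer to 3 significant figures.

h = 3.07 m

Spring energy: E₀ = ½kx² = ½(5100)(0.274)² = 191.44 J
Friction: W_f = μ_k mg d = (0.40)(5.67)(10)(0.762) = 17.28 J
Energy at base of ramp: E = 191.44 − 17.28 = 174.16 J
At max height all remaining energy is PE: mgh = E ⇒ h = E/(mg) = 174.16/(5.67 × 10) = 3.072 m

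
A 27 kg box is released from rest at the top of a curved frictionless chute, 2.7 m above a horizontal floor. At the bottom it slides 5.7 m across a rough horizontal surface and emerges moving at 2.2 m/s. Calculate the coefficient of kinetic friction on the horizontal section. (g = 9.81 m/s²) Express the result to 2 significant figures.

μ_k = 0.43

Energy bookkeeping (friction removes W_f = μ_k N d):
mgh = ½mv² + μ_k m g d
mgh = 715.15 J; ½mv² = 65.340 J
W_f = 715.15 − 65.340 = 649.8 J
μ_k = W_f/(mg·d) = 649.8/(264.9 × 5.7) = 0.4304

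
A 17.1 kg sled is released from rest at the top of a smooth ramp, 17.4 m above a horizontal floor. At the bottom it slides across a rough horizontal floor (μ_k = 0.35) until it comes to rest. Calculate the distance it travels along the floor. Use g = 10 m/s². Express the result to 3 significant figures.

d = 49.7 m

Applying the work–energy principle:
At rest all PE has been dissipated by friction: mgh = μ_k m g d
d = h/μ_k = 17.4/0.35 = 49.71 m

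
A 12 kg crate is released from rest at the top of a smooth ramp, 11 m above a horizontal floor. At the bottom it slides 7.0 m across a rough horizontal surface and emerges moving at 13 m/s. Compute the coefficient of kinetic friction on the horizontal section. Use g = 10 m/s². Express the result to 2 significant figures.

μ_k = 0.36

Applying the work–energy principle:
mgh = ½mv² + μ_k m g d
mgh = 1320.0 J; ½mv² = 1014.0 J
W_f = 1320.0 − 1014.0 = 306.0 J
μ_k = W_f/(mg·d) = 306.0/(120.0 × 7.0) = 0.3643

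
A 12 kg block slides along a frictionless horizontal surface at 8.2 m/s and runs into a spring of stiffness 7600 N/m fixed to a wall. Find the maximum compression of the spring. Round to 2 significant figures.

Conservation of energy between contact and max compression: ½mv² = ½kx²
x = v√(m/k) = 8.2 × √(12/7600) = 0.3258 m

x = 0.33 m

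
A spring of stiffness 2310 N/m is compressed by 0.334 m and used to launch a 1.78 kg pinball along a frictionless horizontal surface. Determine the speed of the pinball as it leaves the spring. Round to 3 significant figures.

Conservation of energy: ½kx² = ½mv²
v = x√(k/m) = 0.334 × √(2310/1.78) = 12.03 m/s

v = 12.0 m/s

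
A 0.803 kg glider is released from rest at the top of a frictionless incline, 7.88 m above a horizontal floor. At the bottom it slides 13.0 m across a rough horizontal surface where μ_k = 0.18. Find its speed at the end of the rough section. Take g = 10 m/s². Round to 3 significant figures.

Energy bookkeeping (friction removes W_f = μ_k N d):
mgh = ½mv² + μ_k m g d
W_f = μ_k mg d = (0.18)(0.803)(10)(13.0) = 18.79 J
½mv² = mgh − W_f = 63.276 − 18.79 = 44.486 J
v = √(2 × 44.486/0.803) = 10.53 m/s

v = 10.5 m/s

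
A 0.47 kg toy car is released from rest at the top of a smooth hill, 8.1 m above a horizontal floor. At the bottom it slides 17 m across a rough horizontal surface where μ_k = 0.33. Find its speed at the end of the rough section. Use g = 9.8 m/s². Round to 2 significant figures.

v = 7.0 m/s

Applying the work–energy principle:
mgh = ½mv² + μ_k m g d
W_f = μ_k mg d = (0.33)(0.47)(9.8)(17) = 25.84 J
½mv² = mgh − W_f = 37.309 − 25.84 = 11.469 J
v = √(2 × 11.469/0.47) = 6.986 m/s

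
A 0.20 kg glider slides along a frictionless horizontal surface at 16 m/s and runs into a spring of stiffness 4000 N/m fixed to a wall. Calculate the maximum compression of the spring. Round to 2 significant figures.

x = 0.11 m

At max compression the glider is momentarily at rest: ½mv² = ½kx²
x = v√(m/k) = 16 × √(0.20/4000) = 0.1131 m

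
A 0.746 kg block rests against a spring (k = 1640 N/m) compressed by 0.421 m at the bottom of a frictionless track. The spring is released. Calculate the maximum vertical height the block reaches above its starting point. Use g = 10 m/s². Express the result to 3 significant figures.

Energy conservation from release to the highest point: ½kx² = mgh
h = kx²/(2mg) = (1640)(0.421)²/(2 × 0.746 × 10) = 19.48 m

h = 19.5 m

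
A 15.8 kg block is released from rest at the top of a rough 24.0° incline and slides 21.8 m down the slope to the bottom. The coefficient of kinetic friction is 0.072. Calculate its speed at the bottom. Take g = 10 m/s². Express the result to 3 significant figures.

v = 12.2 m/s

Work–energy: mg(L sinθ) − μ_k(mg cosθ)L = ½mv²
mgh = mgL sinθ = (15.8)(10)(21.8)sin24.0° = 1401.0 J
W_f = μ_k mg cosθ · L = (0.072)(15.8)(10)cos24.0°·21.8 = 226.6 J
½mv² = 1401.0 − 226.6 = 1174.4 J
v = √(2 × 1174.4/15.8) = 12.19 m/s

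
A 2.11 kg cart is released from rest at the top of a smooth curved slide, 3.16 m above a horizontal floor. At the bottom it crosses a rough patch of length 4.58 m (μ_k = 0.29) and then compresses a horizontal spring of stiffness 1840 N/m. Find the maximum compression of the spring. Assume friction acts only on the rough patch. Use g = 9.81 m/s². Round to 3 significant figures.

x = 0.203 m

Initial energy: E₁ = mgh = (2.11)(9.81)(3.16) = 65.409 J
Friction removes W_f = μ_k mg d = (0.29)(2.11)(9.81)(4.58) = 27.49 J
Energy reaching the spring: E = 65.409 − 27.49 = 37.917 J
At max compression ½kx² = E ⇒ x = √(2E/k) = √(2 × 37.917/1840) = 0.2030 m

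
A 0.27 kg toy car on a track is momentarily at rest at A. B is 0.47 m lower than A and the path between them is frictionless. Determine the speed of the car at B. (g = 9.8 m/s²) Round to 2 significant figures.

v = 3.0 m/s

By conservation of mechanical energy, mgh = ½mv²
The mass cancels from both sides.
v = √(2gh) = √(2 × 9.8 × 0.47) = √9.2120 = 3.035 m/s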